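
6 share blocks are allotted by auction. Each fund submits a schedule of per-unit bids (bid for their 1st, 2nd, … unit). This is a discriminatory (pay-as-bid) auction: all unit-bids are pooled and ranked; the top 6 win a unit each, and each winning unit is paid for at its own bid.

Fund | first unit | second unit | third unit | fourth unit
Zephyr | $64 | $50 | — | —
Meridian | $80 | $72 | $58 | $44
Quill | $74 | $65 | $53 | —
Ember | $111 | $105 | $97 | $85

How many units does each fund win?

Merging the schedules and taking the best 6: 111 (Ember-1), 105 (Ember-2), 97 (Ember-3), 85 (Ember-4), 80 (Meridian-1), 74 (Quill-1)
Next rejected bid: $72 (not a price — pay-as-bid).
Allocation: Ember 4, Meridian 1, Quill 1.

Ember 4, Meridian 1, Quill 1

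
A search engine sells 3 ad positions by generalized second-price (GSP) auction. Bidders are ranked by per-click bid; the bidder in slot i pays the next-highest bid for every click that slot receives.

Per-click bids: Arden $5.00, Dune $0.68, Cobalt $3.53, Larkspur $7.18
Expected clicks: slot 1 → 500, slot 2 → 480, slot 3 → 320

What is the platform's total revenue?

Ranked by bid: $7.18 (Larkspur) > $5.00 (Arden) > $3.53 (Cobalt) > $0.68 (Dune)
Slot 1: Larkspur pays $5.00 × 500 = $2500.00
Slot 2: Arden pays $3.53 × 480 = $1694.40
Slot 3: Cobalt pays $0.68 × 320 = $217.60
Total = $4412.00

Total revenue: $4412.00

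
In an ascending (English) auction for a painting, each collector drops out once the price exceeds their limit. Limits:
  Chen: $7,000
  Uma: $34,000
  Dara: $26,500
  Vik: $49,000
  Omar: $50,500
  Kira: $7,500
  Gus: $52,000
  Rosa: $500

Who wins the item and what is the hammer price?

Gus wins at $50,500

Rule: the price rises until one bidder remains; the winner pays the price at which the last rival dropped out.
Sorting limits: 52,000 (Gus) > 50,500 (Omar) > 49,000 (Vik) > 34,000 (Uma) > 26,500 (Dara) > 7,500 (Kira) > …
Bidding ends when Omar exits at $50,500; Gus takes it.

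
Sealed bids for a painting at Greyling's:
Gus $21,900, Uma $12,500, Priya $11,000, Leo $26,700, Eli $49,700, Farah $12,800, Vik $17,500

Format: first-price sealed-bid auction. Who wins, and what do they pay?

Eli pays $49,700

Bids ranked: 49,700 (Eli) > 26,700 (Leo) > 21,900 (Gus) > 17,500 (Vik) > 12,800 (Farah) > 12,500 (Uma) > …
Eli is highest → pays own bid, $49,700.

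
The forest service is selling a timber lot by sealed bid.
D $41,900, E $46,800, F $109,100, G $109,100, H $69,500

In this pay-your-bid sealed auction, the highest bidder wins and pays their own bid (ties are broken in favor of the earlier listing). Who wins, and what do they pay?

Pay-your-bid sealed auction: the highest bidder wins and pays their own bid.
Bids ranked: 109,100 (F) > 109,100 (G) > 69,500 (H) > 46,800 (E) > 41,900 (D)
Tie at $109,100 → F wins by tie-break.
F has the highest bid and pays exactly that: $109,100.

F pays $109,100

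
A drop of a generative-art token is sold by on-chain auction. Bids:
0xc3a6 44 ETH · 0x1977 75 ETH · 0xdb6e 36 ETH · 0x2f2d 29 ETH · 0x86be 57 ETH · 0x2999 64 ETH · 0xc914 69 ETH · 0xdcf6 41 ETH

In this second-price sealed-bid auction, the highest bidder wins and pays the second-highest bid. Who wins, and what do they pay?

Second-price sealed-bid auction: the highest bidder wins and pays the second-highest bid.
Sorting bids: 75 (0x1977) > 69 (0xc914) > 64 (0x2999) > 57 (0x86be) > 44 (0xc3a6) > 41 (0xdcf6) > …
0x1977 is highest; pays the second-highest bid, 69 ETH.

0x1977 pays 69 ETH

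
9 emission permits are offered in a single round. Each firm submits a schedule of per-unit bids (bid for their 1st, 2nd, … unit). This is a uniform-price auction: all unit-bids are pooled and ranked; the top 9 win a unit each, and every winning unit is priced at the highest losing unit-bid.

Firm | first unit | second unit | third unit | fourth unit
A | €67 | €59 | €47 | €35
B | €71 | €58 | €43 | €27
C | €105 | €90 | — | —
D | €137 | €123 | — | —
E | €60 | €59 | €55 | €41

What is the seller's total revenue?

All unit-bids, highest first — top 9: 137 (D-1), 123 (D-2), 105 (C-1), 90 (C-2), 71 (B-1), 67 (A-1), 60 (E-1), 59 (A-2), 59 (E-2)
Highest rejected unit-bid = €58.
Allocation: A 2, B 1, C 2, D 2, E 2. Every unit priced at €58.
Revenue = 9 × 58 = €522.

Total revenue: €522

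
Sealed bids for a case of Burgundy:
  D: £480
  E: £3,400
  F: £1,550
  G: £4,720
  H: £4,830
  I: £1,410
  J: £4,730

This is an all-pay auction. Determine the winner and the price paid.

H pays £4,830

Bids in order: 4,830 (H) > 4,730 (J) > 4,720 (G) > 3,400 (E) > 1,550 (F) > 1,410 (I) > …
H wins with the top bid; all bids are sunk regardless.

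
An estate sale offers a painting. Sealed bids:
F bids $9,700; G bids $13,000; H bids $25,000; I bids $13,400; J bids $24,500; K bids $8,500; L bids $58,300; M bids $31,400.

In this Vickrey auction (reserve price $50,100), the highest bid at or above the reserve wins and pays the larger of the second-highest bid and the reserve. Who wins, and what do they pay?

Rule: the highest bid at or above the reserve wins and pays the larger of the second-highest bid and the reserve.
Bids in order: 58,300 (L) > 31,400 (M) > 25,000 (H) > 24,500 (J) > 13,400 (I) > 13,000 (G) > …
L has the top bid at or above the reserve ($58,300).
max(second-highest $31,400, reserve $50,100) = $50,100.

L pays $50,100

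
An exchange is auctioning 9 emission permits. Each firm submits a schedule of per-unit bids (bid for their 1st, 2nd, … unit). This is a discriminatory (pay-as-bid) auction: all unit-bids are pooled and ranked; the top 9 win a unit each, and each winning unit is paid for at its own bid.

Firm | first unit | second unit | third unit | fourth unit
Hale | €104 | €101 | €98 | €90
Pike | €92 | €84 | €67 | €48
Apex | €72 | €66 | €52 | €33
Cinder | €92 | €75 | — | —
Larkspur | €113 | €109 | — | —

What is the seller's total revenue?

Total revenue: €883

Pooled unit-bids ranked (top 9): 113 (Larkspur-1), 109 (Larkspur-2), 104 (Hale-1), 101 (Hale-2), 98 (Hale-3), 92 (Pike-1), 92 (Cinder-1), 90 (Hale-4), 84 (Pike-2)
Next rejected bid: €75 (not a price — pay-as-bid).
Each winning unit pays its own bid.
Revenue = 113 + 109 + 104 + 101 + 98 + 92 + 92 + 90 + 84 = €883.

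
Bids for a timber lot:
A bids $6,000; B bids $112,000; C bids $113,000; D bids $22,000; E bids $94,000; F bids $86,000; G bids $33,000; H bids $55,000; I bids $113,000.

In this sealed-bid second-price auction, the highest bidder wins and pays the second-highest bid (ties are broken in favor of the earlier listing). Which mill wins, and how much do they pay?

C pays $113,000

Bids ranked: 113,000 (C) > 113,000 (I) > 112,000 (B) > 94,000 (E) > 86,000 (F) > 55,000 (H) > …
C and I tie at $113,000; tie-break gives it to C.
C is highest; pays the second-highest bid, $113,000.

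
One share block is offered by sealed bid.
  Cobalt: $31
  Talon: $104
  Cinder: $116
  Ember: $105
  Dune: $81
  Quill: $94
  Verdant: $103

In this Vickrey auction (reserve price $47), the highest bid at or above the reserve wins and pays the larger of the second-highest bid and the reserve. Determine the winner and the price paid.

Cinder pays $105

Bids ranked: 116 (Cinder) > 105 (Ember) > 104 (Talon) > 103 (Verdant) > 94 (Quill) > 81 (Dune) > …
Highest eligible bid: Cinder at $116.
max(second-highest $105, reserve $47) = $105; the reserve does not bind.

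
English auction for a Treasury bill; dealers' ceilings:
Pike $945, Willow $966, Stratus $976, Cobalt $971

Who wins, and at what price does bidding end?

Limits in order: 976 (Stratus) > 971 (Cobalt) > 966 (Willow) > 945 (Pike)
Cobalt is the last rival to drop out, at $971; Stratus remains and wins at that price.

Stratus wins at $971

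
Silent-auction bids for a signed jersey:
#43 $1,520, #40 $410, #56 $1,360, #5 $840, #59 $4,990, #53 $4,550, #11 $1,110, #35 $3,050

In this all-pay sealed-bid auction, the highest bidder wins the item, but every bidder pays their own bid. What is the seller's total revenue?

Total revenue: $17,830

All-pay sealed-bid auction: the highest bidder wins the item, but every bidder pays their own bid.
Sorting bids: 4,990 (#59) > 4,550 (#53) > 3,050 (#35) > 1,520 (#43) > 1,360 (#56) > 1,110 (#11) > …
#59 wins with the top bid; all bids are sunk regardless.
Every bidder forfeits their bid regardless of winning.
Revenue = 1,520 + 410 + 1,360 + 840 + 4,990 + 4,550 + 1,110 + 3,050 = $17,830.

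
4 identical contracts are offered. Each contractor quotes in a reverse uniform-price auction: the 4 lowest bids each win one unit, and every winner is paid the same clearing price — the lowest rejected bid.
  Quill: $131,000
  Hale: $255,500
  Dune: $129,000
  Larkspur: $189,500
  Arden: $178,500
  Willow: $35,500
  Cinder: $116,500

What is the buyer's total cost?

Total cost: $714,000

Ordering the bids: 35,500 (Willow), 116,500 (Cinder), 129,000 (Dune), 131,000 (Quill), 178,500 (Arden), 189,500 (Larkspur), …
Winners (4 units): Willow, Cinder, Dune, Quill.
Lowest unsuccessful bid: $178,500 → clearing price.
Total cost = 4 × $178,500 = $714,000.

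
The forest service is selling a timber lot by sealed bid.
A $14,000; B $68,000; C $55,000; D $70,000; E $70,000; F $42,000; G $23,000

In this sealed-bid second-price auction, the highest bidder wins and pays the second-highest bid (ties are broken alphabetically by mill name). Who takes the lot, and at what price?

D pays $70,000

Bids in order: 70,000 (D) > 70,000 (E) > 68,000 (B) > 55,000 (C) > 42,000 (F) > 23,000 (G) > …
D and E tie at $70,000; tie-break gives it to D.
Second-price: D pays E's bid of $70,000.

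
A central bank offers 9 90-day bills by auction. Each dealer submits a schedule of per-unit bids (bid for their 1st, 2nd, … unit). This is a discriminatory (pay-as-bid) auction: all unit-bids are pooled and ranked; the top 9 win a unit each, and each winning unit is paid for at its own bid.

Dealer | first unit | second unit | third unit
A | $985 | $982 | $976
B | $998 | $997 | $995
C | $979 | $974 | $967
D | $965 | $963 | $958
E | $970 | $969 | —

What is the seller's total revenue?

Total revenue: $8,856

Merging the schedules and taking the best 9: 998 (B-1), 997 (B-2), 995 (B-3), 985 (A-1), 982 (A-2), 979 (C-1), 976 (A-3), 974 (C-2), 970 (E-1)
Next rejected bid: $969 (not a price — pay-as-bid).
Each winning unit pays its own bid.
Revenue = 998 + 997 + 995 + 985 + 982 + 979 + 976 + 974 + 970 = $8,856.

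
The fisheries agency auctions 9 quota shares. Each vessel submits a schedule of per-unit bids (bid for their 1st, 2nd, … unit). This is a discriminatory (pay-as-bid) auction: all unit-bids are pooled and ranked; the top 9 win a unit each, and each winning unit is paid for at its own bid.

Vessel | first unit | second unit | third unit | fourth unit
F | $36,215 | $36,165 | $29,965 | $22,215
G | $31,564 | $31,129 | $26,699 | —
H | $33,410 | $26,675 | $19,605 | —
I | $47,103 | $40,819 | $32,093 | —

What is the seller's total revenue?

Total revenue: $318,463

All unit-bids, highest first — top 9: 47,103 (I-1), 40,819 (I-2), 36,215 (F-1), 36,165 (F-2), 33,410 (H-1), 32,093 (I-3), 31,564 (G-1), 31,129 (G-2), 29,965 (F-3)
Next rejected bid: $26,699 (not a price — pay-as-bid).
Each winning unit pays its own bid.
Revenue = 47,103 + 40,819 + 36,215 + 36,165 + 33,410 + 32,093 + 31,564 + 31,129 + 29,965 = $318,463.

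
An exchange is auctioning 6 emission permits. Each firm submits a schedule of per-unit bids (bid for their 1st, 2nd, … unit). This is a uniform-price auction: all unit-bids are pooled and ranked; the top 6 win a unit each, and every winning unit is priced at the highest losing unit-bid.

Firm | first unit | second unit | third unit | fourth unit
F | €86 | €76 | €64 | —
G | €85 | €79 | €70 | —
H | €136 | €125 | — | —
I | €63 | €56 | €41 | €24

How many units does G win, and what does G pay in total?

Merging the schedules and taking the best 6: 136 (H-1), 125 (H-2), 86 (F-1), 85 (G-1), 79 (G-2), 76 (F-2)
The (k+1)-th unit-bid is €70.
G wins 2 unit(s) at €70 each.

G: 2 units, pays €140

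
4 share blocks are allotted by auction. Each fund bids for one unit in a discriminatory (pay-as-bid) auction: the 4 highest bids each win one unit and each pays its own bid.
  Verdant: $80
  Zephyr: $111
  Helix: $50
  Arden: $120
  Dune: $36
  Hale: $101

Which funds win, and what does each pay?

Arden $120, Zephyr $111, Hale $101, Verdant $80

Bids ranked high→low: 120 (Arden), 111 (Zephyr), 101 (Hale), 80 (Verdant), 50 (Helix), 36 (Dune)
Top 4: Arden, Zephyr, Hale, Verdant.
Each winner pays its own bid: Arden $120, Zephyr $111, Hale $101, Verdant $80.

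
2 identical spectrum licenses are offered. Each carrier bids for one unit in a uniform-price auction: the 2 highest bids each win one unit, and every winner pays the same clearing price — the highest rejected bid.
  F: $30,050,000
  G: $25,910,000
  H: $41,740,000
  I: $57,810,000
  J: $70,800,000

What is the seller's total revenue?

Ordering the bids: 70,800,000 (J), 57,810,000 (I), 41,740,000 (H), 30,050,000 (F), …
The 2 highest are J, I.
Highest unsuccessful bid: $41,740,000 → clearing price.
Total revenue = 2 × $41,740,000 = $83,480,000.

Total revenue: $83,480,000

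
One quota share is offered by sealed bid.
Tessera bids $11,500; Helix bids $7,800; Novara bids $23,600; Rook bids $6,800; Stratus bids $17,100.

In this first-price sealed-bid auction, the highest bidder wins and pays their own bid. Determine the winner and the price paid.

Sorting bids: 23,600 (Novara) > 17,100 (Stratus) > 11,500 (Tessera) > 7,800 (Helix) > 6,800 (Rook)
Novara has the highest bid and pays exactly that: $23,600.

Novara pays $23,600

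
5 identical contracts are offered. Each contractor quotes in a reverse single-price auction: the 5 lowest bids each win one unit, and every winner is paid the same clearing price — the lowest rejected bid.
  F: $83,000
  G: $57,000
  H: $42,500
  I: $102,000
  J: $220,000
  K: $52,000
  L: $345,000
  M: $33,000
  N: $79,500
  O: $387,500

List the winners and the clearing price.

Ordering the bids: 33,000 (M), 42,500 (H), 52,000 (K), 57,000 (G), 79,500 (N), 83,000 (F), 102,000 (I), …
The 5 lowest are M, H, K, G, N.
Clearing price = lowest rejected bid = $83,000.

M, H, K, G, N; each is paid $83,000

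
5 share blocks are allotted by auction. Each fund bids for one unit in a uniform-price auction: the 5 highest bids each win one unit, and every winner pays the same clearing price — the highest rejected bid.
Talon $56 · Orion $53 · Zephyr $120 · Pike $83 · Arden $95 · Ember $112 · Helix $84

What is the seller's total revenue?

Total revenue: $280

Sorting: 120 (Zephyr), 112 (Ember), 95 (Arden), 84 (Helix), 83 (Pike), 56 (Talon), 53 (Orion)
The 5 highest are Zephyr, Ember, Arden, Helix, Pike.
Clearing price = highest rejected bid = $56.
Total revenue = 5 × $56 = $280.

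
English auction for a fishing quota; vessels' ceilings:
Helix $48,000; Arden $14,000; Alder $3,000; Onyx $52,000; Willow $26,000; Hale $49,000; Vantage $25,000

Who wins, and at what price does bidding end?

Onyx wins at $49,000

Open ascending-bid auction: the price rises until one bidder remains; the winner pays the price at which the last rival dropped out.
Sorting limits: 52,000 (Onyx) > 49,000 (Hale) > 48,000 (Helix) > 26,000 (Willow) > 25,000 (Vantage) > 14,000 (Arden) > …
Bidding ends when Hale exits at $49,000; Onyx takes it.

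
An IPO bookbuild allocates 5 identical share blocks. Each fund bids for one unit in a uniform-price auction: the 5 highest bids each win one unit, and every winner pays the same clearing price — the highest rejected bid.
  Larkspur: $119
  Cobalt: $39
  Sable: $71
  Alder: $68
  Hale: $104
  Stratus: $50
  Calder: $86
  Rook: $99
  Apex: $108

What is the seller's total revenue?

Total revenue: $355

Ordering the bids: 119 (Larkspur), 108 (Apex), 104 (Hale), 99 (Rook), 86 (Calder), 71 (Sable), 68 (Alder), …
Winners (5 units): Larkspur, Apex, Hale, Rook, Calder.
Highest unsuccessful bid: $71 → clearing price.
Total revenue = 5 × $71 = $355.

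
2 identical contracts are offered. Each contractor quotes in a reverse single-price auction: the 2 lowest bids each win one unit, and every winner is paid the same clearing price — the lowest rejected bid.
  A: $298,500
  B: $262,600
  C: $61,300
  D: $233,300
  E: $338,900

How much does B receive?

B is paid $0

Sorting: 61,300 (C), 233,300 (D), 262,600 (B), 298,500 (A), …
The 2 lowest are C, D.
Lowest unsuccessful bid: $262,600 → clearing price.
B does not win → is paid $0.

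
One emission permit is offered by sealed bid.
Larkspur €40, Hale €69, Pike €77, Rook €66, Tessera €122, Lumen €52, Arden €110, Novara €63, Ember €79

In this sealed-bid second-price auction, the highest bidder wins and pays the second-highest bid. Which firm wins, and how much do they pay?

Tessera pays €110

Bids in order: 122 (Tessera) > 110 (Arden) > 79 (Ember) > 77 (Pike) > 69 (Hale) > 66 (Rook) > …
Tessera wins with the highest bid; price is set by the runner-up at €110.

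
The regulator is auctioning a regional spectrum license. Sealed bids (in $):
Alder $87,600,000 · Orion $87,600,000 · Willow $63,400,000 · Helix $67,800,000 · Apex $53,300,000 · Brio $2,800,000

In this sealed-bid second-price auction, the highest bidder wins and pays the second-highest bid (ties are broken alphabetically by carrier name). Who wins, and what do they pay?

Bids in order: 87,600,000 (Alder) > 87,600,000 (Orion) > 67,800,000 (Helix) > 63,400,000 (Willow) > 53,300,000 (Apex) > 2,800,000 (Brio)
Alder and Orion tie at $87,600,000; tie-break gives it to Alder.
Alder is highest; pays the second-highest bid, $87,600,000.

Alder pays $87,600,000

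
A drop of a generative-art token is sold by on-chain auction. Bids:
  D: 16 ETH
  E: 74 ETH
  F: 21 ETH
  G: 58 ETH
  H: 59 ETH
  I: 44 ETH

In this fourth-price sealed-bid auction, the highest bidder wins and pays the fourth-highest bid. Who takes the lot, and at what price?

E pays 44 ETH

Sorting bids: 74 (E) > 59 (H) > 58 (G) > 44 (I) > 21 (F) > 16 (D)
E wins; payment is bid #4 in the ranking = 44 ETH.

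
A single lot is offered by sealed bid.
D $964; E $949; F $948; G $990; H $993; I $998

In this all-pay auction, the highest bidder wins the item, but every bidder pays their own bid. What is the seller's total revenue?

Rule: the highest bidder wins the item, but every bidder pays their own bid.
Bids ranked: 998 (I) > 993 (H) > 990 (G) > 964 (D) > 949 (E) > 948 (F)
I wins with the top bid; all bids are sunk regardless.
Every bidder forfeits their bid regardless of winning.
Revenue = 964 + 949 + 948 + 990 + 993 + 998 = $5,842.

Total revenue: $5,842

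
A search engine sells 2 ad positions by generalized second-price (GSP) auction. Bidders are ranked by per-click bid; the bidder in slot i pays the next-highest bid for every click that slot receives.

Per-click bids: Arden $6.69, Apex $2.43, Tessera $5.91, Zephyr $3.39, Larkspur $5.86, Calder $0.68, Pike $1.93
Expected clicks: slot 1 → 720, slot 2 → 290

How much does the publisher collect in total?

Sorting advertisers: $6.69 (Arden) > $5.91 (Tessera) > $5.86 (Larkspur) > …
Slot 1: Arden pays $5.91 × 720 = $4255.20
Slot 2: Tessera pays $5.86 × 290 = $1699.40
Total = $5954.60

Total revenue: $5954.60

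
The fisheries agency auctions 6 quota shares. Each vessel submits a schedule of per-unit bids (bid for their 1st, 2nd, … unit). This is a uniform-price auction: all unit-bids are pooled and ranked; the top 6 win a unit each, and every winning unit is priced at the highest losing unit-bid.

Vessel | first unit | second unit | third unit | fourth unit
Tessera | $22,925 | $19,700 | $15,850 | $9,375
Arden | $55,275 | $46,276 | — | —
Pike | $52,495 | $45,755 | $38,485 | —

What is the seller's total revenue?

All unit-bids, highest first — top 6: 55,275 (Arden-1), 52,495 (Pike-1), 46,276 (Arden-2), 45,755 (Pike-2), 38,485 (Pike-3), 22,925 (Tessera-1)
Highest rejected unit-bid = $19,700.
Allocation: Arden 2, Pike 3, Tessera 1. Every unit priced at $19,700.
Revenue = 6 × 19,700 = $118,200.

Total revenue: $118,200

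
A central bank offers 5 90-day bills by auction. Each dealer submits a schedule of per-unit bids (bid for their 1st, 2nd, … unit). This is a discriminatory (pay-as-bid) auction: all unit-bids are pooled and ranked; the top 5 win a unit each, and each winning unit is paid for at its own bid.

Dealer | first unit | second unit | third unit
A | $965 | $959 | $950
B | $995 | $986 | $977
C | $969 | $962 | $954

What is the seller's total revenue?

Pooled unit-bids ranked (top 5): 995 (B-1), 986 (B-2), 977 (B-3), 969 (C-1), 965 (A-1)
Next rejected bid: $962 (not a price — pay-as-bid).
Each winning unit pays its own bid.
Revenue = 995 + 986 + 977 + 969 + 965 = $4,892.

Total revenue: $4,892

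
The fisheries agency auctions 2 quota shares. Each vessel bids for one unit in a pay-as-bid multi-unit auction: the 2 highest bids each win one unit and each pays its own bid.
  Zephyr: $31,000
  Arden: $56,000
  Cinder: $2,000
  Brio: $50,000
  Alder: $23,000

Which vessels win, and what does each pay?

Ordering the bids: 56,000 (Arden), 50,000 (Brio), 31,000 (Zephyr), 23,000 (Alder), …
Winners (2 units): Arden, Brio.
Each winner pays its own bid: Arden $56,000, Brio $50,000.

Arden $56,000, Brio $50,000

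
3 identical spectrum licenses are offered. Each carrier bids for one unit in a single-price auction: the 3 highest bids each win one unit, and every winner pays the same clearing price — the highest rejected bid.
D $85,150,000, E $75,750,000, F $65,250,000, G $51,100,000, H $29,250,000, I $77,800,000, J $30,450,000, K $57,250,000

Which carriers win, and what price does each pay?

D, I, E; each pays $65,250,000

Ordering the bids: 85,150,000 (D), 77,800,000 (I), 75,750,000 (E), 65,250,000 (F), 57,250,000 (K), …
Top 3: D, I, E.
Highest unsuccessful bid: $65,250,000 → clearing price.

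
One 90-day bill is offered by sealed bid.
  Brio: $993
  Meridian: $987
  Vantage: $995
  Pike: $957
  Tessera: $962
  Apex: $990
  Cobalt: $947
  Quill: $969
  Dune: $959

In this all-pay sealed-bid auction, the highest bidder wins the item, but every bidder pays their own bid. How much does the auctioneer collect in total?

Total revenue: $8,759

All-pay sealed-bid auction: the highest bidder wins the item, but every bidder pays their own bid.
Bids ranked: 995 (Vantage) > 993 (Brio) > 990 (Apex) > 987 (Meridian) > 969 (Quill) > 962 (Tessera) > …
Every bidder forfeits their bid regardless of winning.
Revenue = 993 + 987 + 995 + 957 + 962 + 990 + 947 + 969 + 959 = $8,759.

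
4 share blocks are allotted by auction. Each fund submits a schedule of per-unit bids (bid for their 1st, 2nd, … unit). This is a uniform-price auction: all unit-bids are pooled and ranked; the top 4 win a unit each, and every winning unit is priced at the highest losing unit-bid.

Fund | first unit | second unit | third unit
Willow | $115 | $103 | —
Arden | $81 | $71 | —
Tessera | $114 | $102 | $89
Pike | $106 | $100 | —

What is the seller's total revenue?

Merging the schedules and taking the best 4: 115 (Willow-1), 114 (Tessera-1), 106 (Pike-1), 103 (Willow-2)
First bid not allocated: $102.
Allocation: Pike 1, Tessera 1, Willow 2. Every unit priced at $102.
Revenue = 4 × 102 = $408.

Total revenue: $408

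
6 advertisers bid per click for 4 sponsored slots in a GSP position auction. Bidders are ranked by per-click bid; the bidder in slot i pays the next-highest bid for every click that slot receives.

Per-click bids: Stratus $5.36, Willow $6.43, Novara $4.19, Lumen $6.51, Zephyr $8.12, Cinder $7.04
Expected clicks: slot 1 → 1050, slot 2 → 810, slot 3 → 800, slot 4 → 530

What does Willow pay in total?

Willow pays $2840.80

Ranked by bid: $8.12 (Zephyr) > $7.04 (Cinder) > $6.51 (Lumen) > $6.43 (Willow) > $5.36 (Stratus) > …
Willow holds slot 4 → pays next bid $5.36 × 530 clicks = $2840.80.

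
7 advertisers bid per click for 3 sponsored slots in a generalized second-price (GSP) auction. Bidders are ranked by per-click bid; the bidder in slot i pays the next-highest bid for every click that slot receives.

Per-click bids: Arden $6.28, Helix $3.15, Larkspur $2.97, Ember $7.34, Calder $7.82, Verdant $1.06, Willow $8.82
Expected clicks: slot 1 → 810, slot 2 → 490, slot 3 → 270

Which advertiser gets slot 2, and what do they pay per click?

Calder; $7.34 per click

Per-click bids in order: $8.82 (Willow) > $7.82 (Calder) > $7.34 (Ember) > $6.28 (Arden) > …
Slot 2 goes to the second-ranked bidder, Calder, who pays the next bid down: $7.34/click.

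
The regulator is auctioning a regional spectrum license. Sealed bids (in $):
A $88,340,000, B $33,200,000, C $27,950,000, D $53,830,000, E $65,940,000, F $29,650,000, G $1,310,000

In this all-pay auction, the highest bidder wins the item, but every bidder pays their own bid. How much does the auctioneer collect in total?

Total revenue: $300,220,000

Sorting bids: 88,340,000 (A) > 65,940,000 (E) > 53,830,000 (D) > 33,200,000 (B) > 29,650,000 (F) > 27,950,000 (C) > …
Every bidder forfeits their bid regardless of winning.
Revenue = 88,340,000 + 33,200,000 + 27,950,000 + 53,830,000 + 65,940,000 + 29,650,000 + 1,310,000 = $300,220,000.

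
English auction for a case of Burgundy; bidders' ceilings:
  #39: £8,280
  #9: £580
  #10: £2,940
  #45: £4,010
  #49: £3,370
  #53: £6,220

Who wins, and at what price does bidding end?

Ascending (English) auction: the price rises until one bidder remains; the winner pays the price at which the last rival dropped out.
Sorting limits: 8,280 (#39) > 6,220 (#53) > 4,010 (#45) > 3,370 (#49) > 2,940 (#10) > 580 (#9)
#53 is the last rival to drop out, at £6,220; #39 remains and wins at that price.

#39 wins at £6,220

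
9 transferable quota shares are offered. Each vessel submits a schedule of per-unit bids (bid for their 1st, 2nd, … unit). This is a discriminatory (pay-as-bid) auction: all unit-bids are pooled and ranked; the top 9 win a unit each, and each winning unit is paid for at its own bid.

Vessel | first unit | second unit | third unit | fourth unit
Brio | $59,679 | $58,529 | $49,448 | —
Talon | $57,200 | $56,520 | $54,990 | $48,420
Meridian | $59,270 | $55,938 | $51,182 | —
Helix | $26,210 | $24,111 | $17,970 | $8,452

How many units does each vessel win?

Brio 3, Meridian 3, Talon 3

Pooled unit-bids ranked (top 9): 59,679 (Brio-1), 59,270 (Meridian-1), 58,529 (Brio-2), 57,200 (Talon-1), 56,520 (Talon-2), 55,938 (Meridian-2), 54,990 (Talon-3), 51,182 (Meridian-3), 49,448 (Brio-3)
Next rejected bid: $48,420 (not a price — pay-as-bid).
Allocation: Brio 3, Meridian 3, Talon 3.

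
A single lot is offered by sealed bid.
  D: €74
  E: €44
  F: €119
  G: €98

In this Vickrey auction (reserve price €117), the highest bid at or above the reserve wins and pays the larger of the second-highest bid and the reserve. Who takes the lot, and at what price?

F pays €117

Sorting bids: 119 (F) > 98 (G) > 74 (D) > 44 (E)
Highest eligible bid: F at €119.
Second-highest bid €98 is below the reserve €117, so the reserve binds → payment €117.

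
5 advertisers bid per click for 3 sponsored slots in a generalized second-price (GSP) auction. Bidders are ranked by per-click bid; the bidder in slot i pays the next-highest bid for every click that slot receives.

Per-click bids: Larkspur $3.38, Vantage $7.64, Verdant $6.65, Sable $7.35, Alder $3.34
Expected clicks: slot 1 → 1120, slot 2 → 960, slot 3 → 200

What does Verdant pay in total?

Per-click bids in order: $7.64 (Vantage) > $7.35 (Sable) > $6.65 (Verdant) > $3.38 (Larkspur) > …
Verdant holds slot 3 → pays next bid $3.38 × 200 clicks = $676.00.

Verdant pays $676.00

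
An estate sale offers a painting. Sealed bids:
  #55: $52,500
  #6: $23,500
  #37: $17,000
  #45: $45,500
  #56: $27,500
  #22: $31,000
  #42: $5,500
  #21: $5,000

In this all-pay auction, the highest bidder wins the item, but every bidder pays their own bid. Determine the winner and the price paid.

#55 pays $52,500

Rule: the highest bidder wins the item, but every bidder pays their own bid.
Sorting bids: 52,500 (#55) > 45,500 (#45) > 31,000 (#22) > 27,500 (#56) > 23,500 (#6) > 17,000 (#37) > …
#55 is highest and takes the item; every bidder forfeits their bid.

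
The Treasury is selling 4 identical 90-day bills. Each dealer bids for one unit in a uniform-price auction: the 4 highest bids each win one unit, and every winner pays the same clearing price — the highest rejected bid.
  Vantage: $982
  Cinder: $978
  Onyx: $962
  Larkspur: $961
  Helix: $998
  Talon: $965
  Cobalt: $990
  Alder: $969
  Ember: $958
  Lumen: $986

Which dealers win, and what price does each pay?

Ordering the bids: 998 (Helix), 990 (Cobalt), 986 (Lumen), 982 (Vantage), 978 (Cinder), 969 (Alder), …
The 4 highest are Helix, Cobalt, Lumen, Vantage.
First losing bid is Cinder's $978, which sets the uniform price.

Helix, Cobalt, Lumen, Vantage; each pays $978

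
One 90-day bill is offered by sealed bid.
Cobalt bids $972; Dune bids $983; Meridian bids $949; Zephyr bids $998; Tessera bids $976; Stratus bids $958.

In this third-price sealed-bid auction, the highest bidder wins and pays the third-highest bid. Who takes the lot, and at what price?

Rule: the highest bidder wins and pays the third-highest bid.
Bids ranked: 998 (Zephyr) > 983 (Dune) > 976 (Tessera) > 972 (Cobalt) > 958 (Stratus) > 949 (Meridian)
Zephyr wins; payment is bid #3 in the ranking = $976.

Zephyr pays $976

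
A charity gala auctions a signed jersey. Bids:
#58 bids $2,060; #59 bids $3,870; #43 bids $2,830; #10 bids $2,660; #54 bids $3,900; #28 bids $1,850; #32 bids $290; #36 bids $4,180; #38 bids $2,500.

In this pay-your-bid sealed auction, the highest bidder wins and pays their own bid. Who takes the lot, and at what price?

#36 pays $4,180

Pay-your-bid sealed auction: the highest bidder wins and pays their own bid.
Sorting bids: 4,180 (#36) > 3,900 (#54) > 3,870 (#59) > 2,830 (#43) > 2,660 (#10) > 2,500 (#38) > …
#36 is highest → pays own bid, $4,180.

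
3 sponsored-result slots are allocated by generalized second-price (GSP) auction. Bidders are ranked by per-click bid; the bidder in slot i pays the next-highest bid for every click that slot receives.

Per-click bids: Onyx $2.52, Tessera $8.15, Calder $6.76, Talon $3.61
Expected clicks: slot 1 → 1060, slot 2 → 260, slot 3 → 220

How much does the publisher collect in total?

Total revenue: $8658.60

Per-click bids in order: $8.15 (Tessera) > $6.76 (Calder) > $3.61 (Talon) > $2.52 (Onyx)
Slot 1: Tessera pays $6.76 × 1060 = $7165.60
Slot 2: Calder pays $3.61 × 260 = $938.60
Slot 3: Talon pays $2.52 × 220 = $554.40
Total = $8658.60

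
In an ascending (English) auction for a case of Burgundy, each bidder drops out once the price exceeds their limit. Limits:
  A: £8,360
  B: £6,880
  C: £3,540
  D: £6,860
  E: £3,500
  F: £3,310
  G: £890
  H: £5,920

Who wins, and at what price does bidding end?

A wins at £6,880

Open ascending-bid auction: the price rises until one bidder remains; the winner pays the price at which the last rival dropped out.
Limits in order: 8,360 (A) > 6,880 (B) > 6,860 (D) > 5,920 (H) > 3,540 (C) > 3,500 (E) > …
Once the price passes £6,880, only A is left; the hammer falls at B's limit of £6,880.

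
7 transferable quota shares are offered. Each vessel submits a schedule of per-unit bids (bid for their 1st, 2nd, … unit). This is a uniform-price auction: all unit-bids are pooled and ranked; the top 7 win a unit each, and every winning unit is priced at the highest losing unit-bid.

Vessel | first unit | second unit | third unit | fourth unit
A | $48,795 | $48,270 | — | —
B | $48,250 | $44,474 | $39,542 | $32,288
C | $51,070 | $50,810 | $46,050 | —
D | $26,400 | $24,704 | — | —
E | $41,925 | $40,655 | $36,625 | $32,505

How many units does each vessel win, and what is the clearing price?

All unit-bids, highest first — top 7: 51,070 (C-1), 50,810 (C-2), 48,795 (A-1), 48,270 (A-2), 48,250 (B-1), 46,050 (C-3), 44,474 (B-2)
Highest rejected unit-bid = $41,925.
Allocation: A 2, B 2, C 3.

A 2, B 2, C 3; clearing price $41,925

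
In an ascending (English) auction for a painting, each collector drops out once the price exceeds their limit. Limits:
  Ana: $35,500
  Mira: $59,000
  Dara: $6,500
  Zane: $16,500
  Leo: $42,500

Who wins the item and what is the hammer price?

Mira wins at $42,500

Open ascending-bid auction: the price rises until one bidder remains; the winner pays the price at which the last rival dropped out.
Sorting limits: 59,000 (Mira) > 42,500 (Leo) > 35,500 (Ana) > 16,500 (Zane) > 6,500 (Dara)
Bidding ends when Leo exits at $42,500; Mira takes it.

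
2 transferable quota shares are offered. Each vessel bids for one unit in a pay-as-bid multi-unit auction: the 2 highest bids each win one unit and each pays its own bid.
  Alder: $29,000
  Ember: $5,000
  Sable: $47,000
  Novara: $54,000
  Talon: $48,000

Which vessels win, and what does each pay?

Ordering the bids: 54,000 (Novara), 48,000 (Talon), 47,000 (Sable), 29,000 (Alder), …
Top 2: Novara, Talon.
Each winner pays its own bid: Novara $54,000, Talon $48,000.

Novara $54,000, Talon $48,000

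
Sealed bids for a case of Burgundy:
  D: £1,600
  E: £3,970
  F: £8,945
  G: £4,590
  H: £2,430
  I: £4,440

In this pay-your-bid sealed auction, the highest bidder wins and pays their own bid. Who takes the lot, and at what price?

Bids ranked: 8,945 (F) > 4,590 (G) > 4,440 (I) > 3,970 (E) > 2,430 (H) > 1,600 (D)
First-price: F pays what they bid, £8,945.

F pays £8,945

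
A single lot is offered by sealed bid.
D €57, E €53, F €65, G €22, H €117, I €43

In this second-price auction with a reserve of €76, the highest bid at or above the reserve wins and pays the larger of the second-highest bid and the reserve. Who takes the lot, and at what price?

H pays €76

Bids in order: 117 (H) > 65 (F) > 57 (D) > 53 (E) > 43 (I) > 22 (G)
H has the top bid at or above the reserve (€117).
max(second-highest €65, reserve €76) = €76.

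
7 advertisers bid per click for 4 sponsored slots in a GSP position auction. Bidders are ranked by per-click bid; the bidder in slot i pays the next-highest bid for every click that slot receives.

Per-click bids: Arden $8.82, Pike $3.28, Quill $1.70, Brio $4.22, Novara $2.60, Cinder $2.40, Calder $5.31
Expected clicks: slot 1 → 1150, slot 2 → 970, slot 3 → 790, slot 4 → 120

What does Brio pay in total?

Per-click bids in order: $8.82 (Arden) > $5.31 (Calder) > $4.22 (Brio) > $3.28 (Pike) > $2.60 (Novara) > …
Brio holds slot 3 → pays next bid $3.28 × 790 clicks = $2591.20.

Brio pays $2591.20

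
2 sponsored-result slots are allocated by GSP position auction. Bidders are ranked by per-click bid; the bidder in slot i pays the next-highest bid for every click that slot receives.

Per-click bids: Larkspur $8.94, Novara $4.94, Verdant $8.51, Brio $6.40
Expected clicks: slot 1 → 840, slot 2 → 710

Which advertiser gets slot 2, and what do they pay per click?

Verdant; $6.40 per click

Sorting advertisers: $8.94 (Larkspur) > $8.51 (Verdant) > $6.40 (Brio) > …
Slot 2 goes to the second-ranked bidder, Verdant, who pays the next bid down: $6.40/click.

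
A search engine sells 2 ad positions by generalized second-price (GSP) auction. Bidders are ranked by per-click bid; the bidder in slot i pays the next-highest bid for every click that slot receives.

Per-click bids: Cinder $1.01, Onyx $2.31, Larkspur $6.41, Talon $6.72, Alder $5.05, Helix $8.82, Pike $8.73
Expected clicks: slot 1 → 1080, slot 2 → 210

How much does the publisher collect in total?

Ranked by bid: $8.82 (Helix) > $8.73 (Pike) > $6.72 (Talon) > …
Slot 1: Helix pays $8.73 × 1080 = $9428.40
Slot 2: Pike pays $6.72 × 210 = $1411.20
Total = $10839.60

Total revenue: $10839.60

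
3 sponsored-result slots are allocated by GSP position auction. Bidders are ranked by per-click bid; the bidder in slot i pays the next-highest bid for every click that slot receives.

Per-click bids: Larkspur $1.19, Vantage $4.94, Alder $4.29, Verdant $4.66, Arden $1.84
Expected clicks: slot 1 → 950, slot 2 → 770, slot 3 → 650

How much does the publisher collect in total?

Total revenue: $8926.30

Per-click bids in order: $4.94 (Vantage) > $4.66 (Verdant) > $4.29 (Alder) > $1.84 (Arden) > …
Slot 1: Vantage pays $4.66 × 950 = $4427.00
Slot 2: Verdant pays $4.29 × 770 = $3303.30
Slot 3: Alder pays $1.84 × 650 = $1196.00
Total = $8926.30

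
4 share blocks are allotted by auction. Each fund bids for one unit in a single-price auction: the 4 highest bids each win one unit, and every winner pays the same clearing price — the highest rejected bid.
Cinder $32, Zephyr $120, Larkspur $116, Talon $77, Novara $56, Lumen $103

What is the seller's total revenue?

Ordering the bids: 120 (Zephyr), 116 (Larkspur), 103 (Lumen), 77 (Talon), 56 (Novara), 32 (Cinder)
Top 4: Zephyr, Larkspur, Lumen, Talon.
Clearing price = highest rejected bid = $56.
Total revenue = 4 × $56 = $224.

Total revenue: $224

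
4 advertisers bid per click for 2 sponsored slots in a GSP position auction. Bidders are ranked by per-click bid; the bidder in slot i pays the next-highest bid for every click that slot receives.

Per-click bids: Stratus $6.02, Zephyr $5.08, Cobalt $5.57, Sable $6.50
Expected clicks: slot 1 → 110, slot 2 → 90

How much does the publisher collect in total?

Total revenue: $1163.50

Ranked by bid: $6.50 (Sable) > $6.02 (Stratus) > $5.57 (Cobalt) > …
Slot 1: Sable pays $6.02 × 110 = $662.20
Slot 2: Stratus pays $5.57 × 90 = $501.30
Total = $1163.50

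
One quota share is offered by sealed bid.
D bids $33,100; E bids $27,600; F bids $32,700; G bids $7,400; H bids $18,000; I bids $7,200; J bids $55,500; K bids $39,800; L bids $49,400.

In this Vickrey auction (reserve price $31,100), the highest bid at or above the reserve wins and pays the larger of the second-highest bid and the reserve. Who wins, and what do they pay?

Bids in order: 55,500 (J) > 49,400 (L) > 39,800 (K) > 33,100 (D) > 32,700 (F) > 27,600 (E) > …
J has the top bid at or above the reserve ($55,500).
Second-highest bid $49,400 exceeds the reserve $31,100 → payment $49,400.

J pays $49,400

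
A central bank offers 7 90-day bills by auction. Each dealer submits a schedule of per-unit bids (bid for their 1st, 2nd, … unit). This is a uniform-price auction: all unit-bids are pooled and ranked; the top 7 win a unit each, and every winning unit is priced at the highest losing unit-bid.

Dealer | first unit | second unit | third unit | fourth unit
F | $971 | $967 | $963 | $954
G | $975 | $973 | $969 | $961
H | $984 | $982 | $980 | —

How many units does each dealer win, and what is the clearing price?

F 1, G 3, H 3; clearing price $967

All unit-bids, highest first — top 7: 984 (H-1), 982 (H-2), 980 (H-3), 975 (G-1), 973 (G-2), 971 (F-1), 969 (G-3)
First bid not allocated: $967.
Allocation: F 1, G 3, H 3.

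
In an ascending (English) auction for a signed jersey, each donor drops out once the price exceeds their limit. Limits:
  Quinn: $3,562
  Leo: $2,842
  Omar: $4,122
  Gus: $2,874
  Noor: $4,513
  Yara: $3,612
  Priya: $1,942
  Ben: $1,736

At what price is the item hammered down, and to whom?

Noor wins at $4,122

Limits in order: 4,513 (Noor) > 4,122 (Omar) > 3,612 (Yara) > 3,562 (Quinn) > 2,874 (Gus) > 2,842 (Leo) > …
Omar is the last rival to drop out, at $4,122; Noor remains and wins at that price.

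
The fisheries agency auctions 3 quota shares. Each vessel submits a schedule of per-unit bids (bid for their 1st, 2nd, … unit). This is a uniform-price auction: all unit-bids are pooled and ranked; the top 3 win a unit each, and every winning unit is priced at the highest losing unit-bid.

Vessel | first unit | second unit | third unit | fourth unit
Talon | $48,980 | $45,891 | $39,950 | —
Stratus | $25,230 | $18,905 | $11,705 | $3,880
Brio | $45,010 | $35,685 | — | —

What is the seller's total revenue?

Merging the schedules and taking the best 3: 48,980 (Talon-1), 45,891 (Talon-2), 45,010 (Brio-1)
The (k+1)-th unit-bid is $39,950.
Allocation: Brio 1, Talon 2. Every unit priced at $39,950.
Revenue = 3 × 39,950 = $119,850.

Total revenue: $119,850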